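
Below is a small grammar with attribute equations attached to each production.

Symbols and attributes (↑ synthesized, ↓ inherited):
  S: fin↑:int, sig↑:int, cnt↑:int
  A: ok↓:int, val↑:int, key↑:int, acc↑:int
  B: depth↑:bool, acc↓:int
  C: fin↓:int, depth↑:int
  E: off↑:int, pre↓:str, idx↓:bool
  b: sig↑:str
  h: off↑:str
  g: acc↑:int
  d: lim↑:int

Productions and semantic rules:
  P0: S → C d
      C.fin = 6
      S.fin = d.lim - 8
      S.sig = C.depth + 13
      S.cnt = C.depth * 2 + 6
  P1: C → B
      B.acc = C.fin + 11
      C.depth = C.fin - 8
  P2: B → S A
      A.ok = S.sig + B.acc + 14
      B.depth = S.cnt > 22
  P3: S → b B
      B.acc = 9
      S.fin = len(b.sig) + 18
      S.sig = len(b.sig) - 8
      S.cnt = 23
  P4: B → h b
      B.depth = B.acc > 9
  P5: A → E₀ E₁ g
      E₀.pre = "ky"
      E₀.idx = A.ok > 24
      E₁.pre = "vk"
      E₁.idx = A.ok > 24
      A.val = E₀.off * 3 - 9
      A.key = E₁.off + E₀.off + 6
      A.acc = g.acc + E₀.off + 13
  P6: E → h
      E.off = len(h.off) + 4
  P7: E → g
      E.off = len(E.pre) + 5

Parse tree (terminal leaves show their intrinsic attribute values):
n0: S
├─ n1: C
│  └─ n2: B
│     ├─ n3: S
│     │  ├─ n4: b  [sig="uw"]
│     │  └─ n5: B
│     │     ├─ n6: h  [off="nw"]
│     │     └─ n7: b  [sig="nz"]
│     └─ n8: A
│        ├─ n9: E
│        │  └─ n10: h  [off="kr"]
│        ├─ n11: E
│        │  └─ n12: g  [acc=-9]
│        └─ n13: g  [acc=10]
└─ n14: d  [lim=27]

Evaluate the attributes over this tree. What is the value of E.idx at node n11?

true

1. n1.fin = 6  [6]
2. n2.acc = 17  [C.fin + 11]
3. n4.sig = "uw"  [terminal]
4. n5.acc = 9  [9]
5. n6.off = "nw"  [terminal]
6. n7.sig = "nz"  [terminal]
7. n5.depth = false  [B.acc > 9]
8. n3.fin = 20  [len(b.sig) + 18]
9. n3.sig = -6  [len(b.sig) - 8]
10. n3.cnt = 23  [23]
11. n8.ok = 25  [S.sig + B.acc + 14]
12. n9.pre = "ky"  ["ky"]
13. n9.idx = true  [A.ok > 24]
14. n10.off = "kr"  [terminal]
15. n9.off = 6  [len(h.off) + 4]
16. n11.pre = "vk"  ["vk"]
17. n11.idx = true  [A.ok > 24]
18. n12.acc = -9  [terminal]
19. n11.off = 7  [len(E.pre) + 5]
20. n13.acc = 10  [terminal]
21. n8.val = 9  [E₀.off * 3 - 9]
22. n8.key = 19  [E₁.off + E₀.off + 6]
23. n8.acc = 29  [g.acc + E₀.off + 13]
24. n2.depth = true  [S.cnt > 22]
25. n1.depth = -2  [C.fin - 8]
26. n14.lim = 27  [terminal]
27. n0.fin = 19  [d.lim - 8]
28. n0.sig = 11  [C.depth + 13]
29. n0.cnt = 2  [C.depth * 2 + 6]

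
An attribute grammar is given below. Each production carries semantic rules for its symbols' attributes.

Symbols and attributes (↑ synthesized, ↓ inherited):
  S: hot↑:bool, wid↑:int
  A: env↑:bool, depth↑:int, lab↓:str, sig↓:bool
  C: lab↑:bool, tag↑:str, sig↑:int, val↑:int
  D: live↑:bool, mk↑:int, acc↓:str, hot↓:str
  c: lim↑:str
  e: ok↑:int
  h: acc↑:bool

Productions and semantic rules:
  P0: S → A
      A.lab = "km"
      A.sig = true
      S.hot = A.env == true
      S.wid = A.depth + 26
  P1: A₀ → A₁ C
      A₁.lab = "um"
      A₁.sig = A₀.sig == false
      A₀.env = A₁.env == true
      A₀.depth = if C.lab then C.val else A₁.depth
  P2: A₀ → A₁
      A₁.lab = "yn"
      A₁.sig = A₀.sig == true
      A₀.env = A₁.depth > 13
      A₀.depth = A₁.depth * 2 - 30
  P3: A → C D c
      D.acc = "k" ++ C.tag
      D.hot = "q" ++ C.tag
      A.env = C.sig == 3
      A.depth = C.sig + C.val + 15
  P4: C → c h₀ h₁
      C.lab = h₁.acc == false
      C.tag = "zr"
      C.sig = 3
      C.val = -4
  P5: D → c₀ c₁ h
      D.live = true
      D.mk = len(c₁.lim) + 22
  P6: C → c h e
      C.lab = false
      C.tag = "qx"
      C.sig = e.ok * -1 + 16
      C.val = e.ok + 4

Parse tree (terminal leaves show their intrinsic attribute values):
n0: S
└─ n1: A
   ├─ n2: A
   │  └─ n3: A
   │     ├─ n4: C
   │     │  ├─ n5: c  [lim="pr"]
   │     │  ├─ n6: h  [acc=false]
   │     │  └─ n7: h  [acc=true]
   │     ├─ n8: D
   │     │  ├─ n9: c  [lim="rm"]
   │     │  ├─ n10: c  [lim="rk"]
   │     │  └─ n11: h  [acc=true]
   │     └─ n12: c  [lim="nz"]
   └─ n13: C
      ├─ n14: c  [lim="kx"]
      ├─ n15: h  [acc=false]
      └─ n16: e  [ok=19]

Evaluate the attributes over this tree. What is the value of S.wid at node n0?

24

1. n1.lab = "km"  ["km"]
2. n1.sig = true  [true]
3. n2.lab = "um"  ["um"]
4. n2.sig = false  [A₀.sig == false]
5. n3.lab = "yn"  ["yn"]
6. n3.sig = false  [A₀.sig == true]
7. n5.lim = "pr"  [terminal]
8. n6.acc = false  [terminal]
9. n7.acc = true  [terminal]
10. n4.lab = false  [h₁.acc == false]
11. n4.tag = "zr"  ["zr"]
12. n4.sig = 3  [3]
13. n4.val = -4  [-4]
14. n8.acc = "kzr"  ["k" ++ C.tag]
15. n8.hot = "qzr"  ["q" ++ C.tag]
16. n9.lim = "rm"  [terminal]
17. n10.lim = "rk"  [terminal]
18. n11.acc = true  [terminal]
19. n8.live = true  [true]
20. n8.mk = 24  [len(c₁.lim) + 22]
21. n12.lim = "nz"  [terminal]
22. n3.env = true  [C.sig == 3]
23. n3.depth = 14  [C.sig + C.val + 15]
24. n2.env = true  [A₁.depth > 13]
25. n2.depth = -2  [A₁.depth * 2 - 30]
26. n14.lim = "kx"  [terminal]
27. n15.acc = false  [terminal]
28. n16.ok = 19  [terminal]
29. n13.lab = false  [false]
30. n13.tag = "qx"  ["qx"]
31. n13.sig = -3  [e.ok * -1 + 16]
32. n13.val = 23  [e.ok + 4]
33. n1.env = true  [A₁.env == true]
34. n1.depth = -2  [if C.lab then C.val else A₁.depth]
35. n0.hot = true  [A.env == true]
36. n0.wid = 24  [A.depth + 26]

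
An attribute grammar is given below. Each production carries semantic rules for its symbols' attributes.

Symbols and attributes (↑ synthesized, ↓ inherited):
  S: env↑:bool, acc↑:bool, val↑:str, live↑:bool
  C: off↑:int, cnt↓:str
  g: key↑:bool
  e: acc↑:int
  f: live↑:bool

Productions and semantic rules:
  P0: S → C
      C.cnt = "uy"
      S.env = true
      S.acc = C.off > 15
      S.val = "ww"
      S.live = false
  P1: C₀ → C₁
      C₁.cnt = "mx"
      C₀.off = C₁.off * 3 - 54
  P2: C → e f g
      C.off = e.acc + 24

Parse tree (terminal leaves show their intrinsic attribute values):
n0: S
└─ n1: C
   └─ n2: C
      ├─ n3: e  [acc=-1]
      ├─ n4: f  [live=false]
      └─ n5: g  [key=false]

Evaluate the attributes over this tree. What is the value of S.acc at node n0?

1. n1.cnt = "uy"  ["uy"]
2. n2.cnt = "mx"  ["mx"]
3. n3.acc = -1  [terminal]
4. n4.live = false  [terminal]
5. n5.key = false  [terminal]
6. n2.off = 23  [e.acc + 24]
7. n1.off = 15  [C₁.off * 3 - 54]
8. n0.env = true  [true]
9. n0.acc = false  [C.off > 15]
10. n0.val = "ww"  ["ww"]
11. n0.live = false  [false]

false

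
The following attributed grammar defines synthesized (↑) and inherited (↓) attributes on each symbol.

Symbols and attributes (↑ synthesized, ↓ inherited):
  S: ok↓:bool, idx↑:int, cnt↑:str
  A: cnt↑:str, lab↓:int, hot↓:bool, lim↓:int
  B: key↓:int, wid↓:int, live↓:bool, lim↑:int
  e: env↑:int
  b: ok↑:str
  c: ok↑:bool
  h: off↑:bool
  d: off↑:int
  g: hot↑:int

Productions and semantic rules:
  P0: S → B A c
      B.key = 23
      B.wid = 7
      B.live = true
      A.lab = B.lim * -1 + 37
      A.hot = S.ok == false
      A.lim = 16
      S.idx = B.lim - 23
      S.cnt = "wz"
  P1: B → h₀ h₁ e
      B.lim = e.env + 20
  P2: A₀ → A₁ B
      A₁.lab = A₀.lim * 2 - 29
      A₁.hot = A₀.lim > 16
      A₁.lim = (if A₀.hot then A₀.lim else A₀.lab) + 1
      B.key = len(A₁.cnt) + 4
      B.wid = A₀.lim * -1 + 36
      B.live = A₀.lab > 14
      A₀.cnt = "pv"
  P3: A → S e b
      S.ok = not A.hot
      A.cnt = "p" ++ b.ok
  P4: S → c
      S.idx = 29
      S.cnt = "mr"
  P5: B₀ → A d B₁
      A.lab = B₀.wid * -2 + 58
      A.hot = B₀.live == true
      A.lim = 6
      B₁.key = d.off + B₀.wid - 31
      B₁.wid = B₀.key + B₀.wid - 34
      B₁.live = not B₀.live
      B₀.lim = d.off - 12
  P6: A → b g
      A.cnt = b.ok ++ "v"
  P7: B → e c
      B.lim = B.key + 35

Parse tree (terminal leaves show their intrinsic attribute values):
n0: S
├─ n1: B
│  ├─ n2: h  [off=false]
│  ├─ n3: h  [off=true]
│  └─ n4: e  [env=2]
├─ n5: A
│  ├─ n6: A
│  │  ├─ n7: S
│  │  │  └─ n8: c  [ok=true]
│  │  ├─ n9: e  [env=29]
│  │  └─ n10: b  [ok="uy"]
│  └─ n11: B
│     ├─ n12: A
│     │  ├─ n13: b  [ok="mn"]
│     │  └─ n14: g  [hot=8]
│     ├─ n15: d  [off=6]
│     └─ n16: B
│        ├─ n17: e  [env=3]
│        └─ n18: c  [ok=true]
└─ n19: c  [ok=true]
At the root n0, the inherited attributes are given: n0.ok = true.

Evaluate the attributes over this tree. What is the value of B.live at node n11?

true

1. n0.ok = true  [given at root]
2. n1.key = 23  [23]
3. n1.wid = 7  [7]
4. n1.live = true  [true]
5. n2.off = false  [terminal]
6. n3.off = true  [terminal]
7. n4.env = 2  [terminal]
8. n1.lim = 22  [e.env + 20]
9. n5.lab = 15  [B.lim * -1 + 37]
10. n5.hot = false  [S.ok == false]
11. n5.lim = 16  [16]
12. n6.lab = 3  [A₀.lim * 2 - 29]
13. n6.hot = false  [A₀.lim > 16]
14. n6.lim = 16  [(if A₀.hot then A₀.lim else A₀.lab) + 1]
15. n7.ok = true  [not A.hot]
16. n8.ok = true  [terminal]
17. n7.idx = 29  [29]
18. n7.cnt = "mr"  ["mr"]
19. n9.env = 29  [terminal]
20. n10.ok = "uy"  [terminal]
21. n6.cnt = "puy"  ["p" ++ b.ok]
22. n11.key = 7  [len(A₁.cnt) + 4]
23. n11.wid = 20  [A₀.lim * -1 + 36]
24. n11.live = true  [A₀.lab > 14]
25. n12.lab = 18  [B₀.wid * -2 + 58]
26. n12.hot = true  [B₀.live == true]
27. n12.lim = 6  [6]
28. n13.ok = "mn"  [terminal]
29. n14.hot = 8  [terminal]
30. n12.cnt = "mnv"  [b.ok ++ "v"]
31. n15.off = 6  [terminal]
32. n16.key = -5  [d.off + B₀.wid - 31]
33. n16.wid = -7  [B₀.key + B₀.wid - 34]
34. n16.live = false  [not B₀.live]
35. n17.env = 3  [terminal]
36. n18.ok = true  [terminal]
37. n16.lim = 30  [B.key + 35]
38. n11.lim = -6  [d.off - 12]
39. n5.cnt = "pv"  ["pv"]
40. n19.ok = true  [terminal]
41. n0.idx = -1  [B.lim - 23]
42. n0.cnt = "wz"  ["wz"]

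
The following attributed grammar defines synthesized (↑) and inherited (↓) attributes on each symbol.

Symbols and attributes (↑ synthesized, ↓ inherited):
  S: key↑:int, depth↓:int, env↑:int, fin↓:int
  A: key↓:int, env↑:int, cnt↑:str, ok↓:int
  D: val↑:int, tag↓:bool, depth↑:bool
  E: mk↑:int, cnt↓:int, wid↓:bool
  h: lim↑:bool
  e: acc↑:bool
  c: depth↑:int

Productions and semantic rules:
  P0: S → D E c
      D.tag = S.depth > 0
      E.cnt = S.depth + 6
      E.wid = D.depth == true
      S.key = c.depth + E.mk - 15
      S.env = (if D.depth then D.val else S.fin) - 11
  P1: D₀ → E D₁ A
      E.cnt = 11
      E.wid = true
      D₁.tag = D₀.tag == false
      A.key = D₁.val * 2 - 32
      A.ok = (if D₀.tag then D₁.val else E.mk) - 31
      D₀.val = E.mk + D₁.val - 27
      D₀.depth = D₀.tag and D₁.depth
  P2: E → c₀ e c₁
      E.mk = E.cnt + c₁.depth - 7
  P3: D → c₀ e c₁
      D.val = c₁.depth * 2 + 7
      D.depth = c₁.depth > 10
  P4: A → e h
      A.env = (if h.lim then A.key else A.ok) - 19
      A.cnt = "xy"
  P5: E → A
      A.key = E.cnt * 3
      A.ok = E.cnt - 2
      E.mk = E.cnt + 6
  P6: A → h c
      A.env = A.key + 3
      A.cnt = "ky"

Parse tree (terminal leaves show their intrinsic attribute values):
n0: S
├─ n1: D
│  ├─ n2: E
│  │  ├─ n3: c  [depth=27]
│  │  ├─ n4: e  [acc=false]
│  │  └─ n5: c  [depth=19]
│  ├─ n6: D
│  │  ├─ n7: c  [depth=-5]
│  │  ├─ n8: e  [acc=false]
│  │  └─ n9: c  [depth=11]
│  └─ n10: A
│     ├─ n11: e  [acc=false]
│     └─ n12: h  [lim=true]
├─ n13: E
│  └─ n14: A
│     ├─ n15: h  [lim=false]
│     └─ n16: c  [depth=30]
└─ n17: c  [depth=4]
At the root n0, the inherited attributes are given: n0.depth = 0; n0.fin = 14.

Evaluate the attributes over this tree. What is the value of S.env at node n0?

3

1. n0.depth = 0  [given at root]
2. n0.fin = 14  [given at root]
3. n1.tag = false  [S.depth > 0]
4. n2.cnt = 11  [11]
5. n2.wid = true  [true]
6. n3.depth = 27  [terminal]
7. n4.acc = false  [terminal]
8. n5.depth = 19  [terminal]
9. n2.mk = 23  [E.cnt + c₁.depth - 7]
10. n6.tag = true  [D₀.tag == false]
11. n7.depth = -5  [terminal]
12. n8.acc = false  [terminal]
13. n9.depth = 11  [terminal]
14. n6.val = 29  [c₁.depth * 2 + 7]
15. n6.depth = true  [c₁.depth > 10]
16. n10.key = 26  [D₁.val * 2 - 32]
17. n10.ok = -8  [(if D₀.tag then D₁.val else E.mk) - 31]
18. n11.acc = false  [terminal]
19. n12.lim = true  [terminal]
20. n10.env = 7  [(if h.lim then A.key else A.ok) - 19]
21. n10.cnt = "xy"  ["xy"]
22. n1.val = 25  [E.mk + D₁.val - 27]
23. n1.depth = false  [D₀.tag and D₁.depth]
24. n13.cnt = 6  [S.depth + 6]
25. n13.wid = false  [D.depth == true]
26. n14.key = 18  [E.cnt * 3]
27. n14.ok = 4  [E.cnt - 2]
28. n15.lim = false  [terminal]
29. n16.depth = 30  [terminal]
30. n14.env = 21  [A.key + 3]
31. n14.cnt = "ky"  ["ky"]
32. n13.mk = 12  [E.cnt + 6]
33. n17.depth = 4  [terminal]
34. n0.key = 1  [c.depth + E.mk - 15]
35. n0.env = 3  [(if D.depth then D.val else S.fin) - 11]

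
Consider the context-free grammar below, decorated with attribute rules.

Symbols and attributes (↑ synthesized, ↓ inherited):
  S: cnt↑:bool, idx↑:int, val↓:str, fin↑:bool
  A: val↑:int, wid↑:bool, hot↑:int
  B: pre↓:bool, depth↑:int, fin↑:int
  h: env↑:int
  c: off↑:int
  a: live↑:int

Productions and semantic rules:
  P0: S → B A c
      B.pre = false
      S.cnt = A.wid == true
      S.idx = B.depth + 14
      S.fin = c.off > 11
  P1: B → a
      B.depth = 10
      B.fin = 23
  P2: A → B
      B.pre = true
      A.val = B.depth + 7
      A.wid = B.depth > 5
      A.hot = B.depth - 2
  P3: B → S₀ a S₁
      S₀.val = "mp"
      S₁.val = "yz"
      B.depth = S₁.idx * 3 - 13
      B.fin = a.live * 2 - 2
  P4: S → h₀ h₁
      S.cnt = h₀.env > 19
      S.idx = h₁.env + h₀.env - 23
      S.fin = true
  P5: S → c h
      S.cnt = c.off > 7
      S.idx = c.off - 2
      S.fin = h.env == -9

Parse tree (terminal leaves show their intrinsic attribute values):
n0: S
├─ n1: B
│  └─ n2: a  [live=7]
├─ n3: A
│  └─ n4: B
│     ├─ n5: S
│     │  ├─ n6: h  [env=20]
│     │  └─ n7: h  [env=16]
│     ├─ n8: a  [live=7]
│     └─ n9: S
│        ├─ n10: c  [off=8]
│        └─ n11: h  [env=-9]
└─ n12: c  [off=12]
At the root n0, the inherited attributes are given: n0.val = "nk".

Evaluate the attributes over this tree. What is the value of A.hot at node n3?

1. n0.val = "nk"  [given at root]
2. n1.pre = false  [false]
3. n2.live = 7  [terminal]
4. n1.depth = 10  [10]
5. n1.fin = 23  [23]
6. n4.pre = true  [true]
7. n5.val = "mp"  ["mp"]
8. n6.env = 20  [terminal]
9. n7.env = 16  [terminal]
10. n5.cnt = true  [h₀.env > 19]
11. n5.idx = 13  [h₁.env + h₀.env - 23]
12. n5.fin = true  [true]
13. n8.live = 7  [terminal]
14. n9.val = "yz"  ["yz"]
15. n10.off = 8  [terminal]
16. n11.env = -9  [terminal]
17. n9.cnt = true  [c.off > 7]
18. n9.idx = 6  [c.off - 2]
19. n9.fin = true  [h.env == -9]
20. n4.depth = 5  [S₁.idx * 3 - 13]
21. n4.fin = 12  [a.live * 2 - 2]
22. n3.val = 12  [B.depth + 7]
23. n3.wid = false  [B.depth > 5]
24. n3.hot = 3  [B.depth - 2]
25. n12.off = 12  [terminal]
26. n0.cnt = false  [A.wid == true]
27. n0.idx = 24  [B.depth + 14]
28. n0.fin = true  [c.off > 11]

3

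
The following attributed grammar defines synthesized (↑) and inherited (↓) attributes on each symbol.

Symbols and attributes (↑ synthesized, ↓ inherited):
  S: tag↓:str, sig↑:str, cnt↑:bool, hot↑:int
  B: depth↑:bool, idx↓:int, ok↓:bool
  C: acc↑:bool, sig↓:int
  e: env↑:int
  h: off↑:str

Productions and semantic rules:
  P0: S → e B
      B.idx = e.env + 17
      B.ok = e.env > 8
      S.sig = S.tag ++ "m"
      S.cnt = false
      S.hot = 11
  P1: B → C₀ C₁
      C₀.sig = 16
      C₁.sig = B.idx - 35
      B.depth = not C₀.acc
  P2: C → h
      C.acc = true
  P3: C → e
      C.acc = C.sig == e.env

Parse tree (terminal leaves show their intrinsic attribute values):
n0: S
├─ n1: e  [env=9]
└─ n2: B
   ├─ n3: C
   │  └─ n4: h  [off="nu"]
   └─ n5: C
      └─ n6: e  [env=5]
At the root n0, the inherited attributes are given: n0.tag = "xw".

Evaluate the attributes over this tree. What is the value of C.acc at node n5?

false

1. n0.tag = "xw"  [given at root]
2. n1.env = 9  [terminal]
3. n2.idx = 26  [e.env + 17]
4. n2.ok = true  [e.env > 8]
5. n3.sig = 16  [16]
6. n4.off = "nu"  [terminal]
7. n3.acc = true  [true]
8. n5.sig = -9  [B.idx - 35]
9. n6.env = 5  [terminal]
10. n5.acc = false  [C.sig == e.env]
11. n2.depth = false  [not C₀.acc]
12. n0.sig = "xwm"  [S.tag ++ "m"]
13. n0.cnt = false  [false]
14. n0.hot = 11  [11]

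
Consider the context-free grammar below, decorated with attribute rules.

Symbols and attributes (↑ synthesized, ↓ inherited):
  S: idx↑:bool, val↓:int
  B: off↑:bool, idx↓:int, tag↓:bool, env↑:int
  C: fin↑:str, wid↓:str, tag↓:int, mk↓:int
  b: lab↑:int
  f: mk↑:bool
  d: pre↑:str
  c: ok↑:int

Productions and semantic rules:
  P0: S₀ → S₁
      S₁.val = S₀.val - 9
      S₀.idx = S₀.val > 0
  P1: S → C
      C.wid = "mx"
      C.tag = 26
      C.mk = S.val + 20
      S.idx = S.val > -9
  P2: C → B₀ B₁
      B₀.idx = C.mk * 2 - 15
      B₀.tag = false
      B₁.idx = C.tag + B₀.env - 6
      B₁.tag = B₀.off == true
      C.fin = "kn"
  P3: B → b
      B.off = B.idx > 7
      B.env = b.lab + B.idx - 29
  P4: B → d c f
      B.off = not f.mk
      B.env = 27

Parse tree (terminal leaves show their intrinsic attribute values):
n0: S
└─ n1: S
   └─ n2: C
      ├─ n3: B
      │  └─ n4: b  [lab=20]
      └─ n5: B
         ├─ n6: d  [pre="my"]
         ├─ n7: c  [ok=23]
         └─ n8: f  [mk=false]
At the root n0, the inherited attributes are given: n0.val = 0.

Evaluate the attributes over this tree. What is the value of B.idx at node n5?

1. n0.val = 0  [given at root]
2. n1.val = -9  [S₀.val - 9]
3. n2.wid = "mx"  ["mx"]
4. n2.tag = 26  [26]
5. n2.mk = 11  [S.val + 20]
6. n3.idx = 7  [C.mk * 2 - 15]
7. n3.tag = false  [false]
8. n4.lab = 20  [terminal]
9. n3.off = false  [B.idx > 7]
10. n3.env = -2  [b.lab + B.idx - 29]
11. n5.idx = 18  [C.tag + B₀.env - 6]
12. n5.tag = false  [B₀.off == true]
13. n6.pre = "my"  [terminal]
14. n7.ok = 23  [terminal]
15. n8.mk = false  [terminal]
16. n5.off = true  [not f.mk]
17. n5.env = 27  [27]
18. n2.fin = "kn"  ["kn"]
19. n1.idx = false  [S.val > -9]
20. n0.idx = false  [S₀.val > 0]

18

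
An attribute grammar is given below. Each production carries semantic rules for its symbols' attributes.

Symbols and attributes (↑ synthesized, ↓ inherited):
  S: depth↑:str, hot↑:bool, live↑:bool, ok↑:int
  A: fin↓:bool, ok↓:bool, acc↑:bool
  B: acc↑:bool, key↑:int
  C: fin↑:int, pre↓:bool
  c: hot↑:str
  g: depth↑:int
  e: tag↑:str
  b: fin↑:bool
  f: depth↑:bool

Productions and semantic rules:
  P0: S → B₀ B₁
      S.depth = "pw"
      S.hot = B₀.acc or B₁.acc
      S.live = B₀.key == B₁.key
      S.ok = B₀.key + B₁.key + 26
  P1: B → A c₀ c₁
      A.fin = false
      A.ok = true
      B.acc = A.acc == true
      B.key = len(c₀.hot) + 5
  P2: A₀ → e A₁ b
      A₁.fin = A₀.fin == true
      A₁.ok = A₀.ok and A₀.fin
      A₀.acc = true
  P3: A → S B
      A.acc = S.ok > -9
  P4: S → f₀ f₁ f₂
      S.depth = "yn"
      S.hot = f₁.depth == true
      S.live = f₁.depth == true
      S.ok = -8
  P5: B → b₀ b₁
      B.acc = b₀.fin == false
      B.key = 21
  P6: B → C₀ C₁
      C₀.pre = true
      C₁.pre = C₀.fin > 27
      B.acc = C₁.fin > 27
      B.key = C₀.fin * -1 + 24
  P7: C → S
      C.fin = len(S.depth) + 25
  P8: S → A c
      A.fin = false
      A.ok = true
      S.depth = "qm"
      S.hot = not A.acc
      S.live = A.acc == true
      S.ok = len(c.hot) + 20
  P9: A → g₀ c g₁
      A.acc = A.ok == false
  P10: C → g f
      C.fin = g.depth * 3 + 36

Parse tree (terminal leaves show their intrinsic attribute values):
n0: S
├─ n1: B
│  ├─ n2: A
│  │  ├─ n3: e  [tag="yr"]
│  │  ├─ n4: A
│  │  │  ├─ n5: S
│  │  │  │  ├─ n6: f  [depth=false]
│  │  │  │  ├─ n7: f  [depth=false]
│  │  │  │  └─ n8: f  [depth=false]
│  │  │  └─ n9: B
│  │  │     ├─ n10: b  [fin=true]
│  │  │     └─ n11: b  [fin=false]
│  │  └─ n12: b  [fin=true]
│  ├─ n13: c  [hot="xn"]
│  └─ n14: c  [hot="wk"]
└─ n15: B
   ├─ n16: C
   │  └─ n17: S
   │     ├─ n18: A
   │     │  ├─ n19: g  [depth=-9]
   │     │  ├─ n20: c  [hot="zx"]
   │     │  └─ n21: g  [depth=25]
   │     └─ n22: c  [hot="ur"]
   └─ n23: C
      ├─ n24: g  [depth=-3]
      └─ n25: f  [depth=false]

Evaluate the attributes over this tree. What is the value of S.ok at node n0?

30

1. n2.fin = false  [false]
2. n2.ok = true  [true]
3. n3.tag = "yr"  [terminal]
4. n4.fin = false  [A₀.fin == true]
5. n4.ok = false  [A₀.ok and A₀.fin]
6. n6.depth = false  [terminal]
7. n7.depth = false  [terminal]
8. n8.depth = false  [terminal]
9. n5.depth = "yn"  ["yn"]
10. n5.hot = false  [f₁.depth == true]
11. n5.live = false  [f₁.depth == true]
12. n5.ok = -8  [-8]
13. n10.fin = true  [terminal]
14. n11.fin = false  [terminal]
15. n9.acc = false  [b₀.fin == false]
16. n9.key = 21  [21]
17. n4.acc = true  [S.ok > -9]
18. n12.fin = true  [terminal]
19. n2.acc = true  [true]
20. n13.hot = "xn"  [terminal]
21. n14.hot = "wk"  [terminal]
22. n1.acc = true  [A.acc == true]
23. n1.key = 7  [len(c₀.hot) + 5]
24. n16.pre = true  [true]
25. n18.fin = false  [false]
26. n18.ok = true  [true]
27. n19.depth = -9  [terminal]
28. n20.hot = "zx"  [terminal]
29. n21.depth = 25  [terminal]
30. n18.acc = false  [A.ok == false]
31. n22.hot = "ur"  [terminal]
32. n17.depth = "qm"  ["qm"]
33. n17.hot = true  [not A.acc]
34. n17.live = false  [A.acc == true]
35. n17.ok = 22  [len(c.hot) + 20]
36. n16.fin = 27  [len(S.depth) + 25]
37. n23.pre = false  [C₀.fin > 27]
38. n24.depth = -3  [terminal]
39. n25.depth = false  [terminal]
40. n23.fin = 27  [g.depth * 3 + 36]
41. n15.acc = false  [C₁.fin > 27]
42. n15.key = -3  [C₀.fin * -1 + 24]
43. n0.depth = "pw"  ["pw"]
44. n0.hot = true  [B₀.acc or B₁.acc]
45. n0.live = false  [B₀.key == B₁.key]
46. n0.ok = 30  [B₀.key + B₁.key + 26]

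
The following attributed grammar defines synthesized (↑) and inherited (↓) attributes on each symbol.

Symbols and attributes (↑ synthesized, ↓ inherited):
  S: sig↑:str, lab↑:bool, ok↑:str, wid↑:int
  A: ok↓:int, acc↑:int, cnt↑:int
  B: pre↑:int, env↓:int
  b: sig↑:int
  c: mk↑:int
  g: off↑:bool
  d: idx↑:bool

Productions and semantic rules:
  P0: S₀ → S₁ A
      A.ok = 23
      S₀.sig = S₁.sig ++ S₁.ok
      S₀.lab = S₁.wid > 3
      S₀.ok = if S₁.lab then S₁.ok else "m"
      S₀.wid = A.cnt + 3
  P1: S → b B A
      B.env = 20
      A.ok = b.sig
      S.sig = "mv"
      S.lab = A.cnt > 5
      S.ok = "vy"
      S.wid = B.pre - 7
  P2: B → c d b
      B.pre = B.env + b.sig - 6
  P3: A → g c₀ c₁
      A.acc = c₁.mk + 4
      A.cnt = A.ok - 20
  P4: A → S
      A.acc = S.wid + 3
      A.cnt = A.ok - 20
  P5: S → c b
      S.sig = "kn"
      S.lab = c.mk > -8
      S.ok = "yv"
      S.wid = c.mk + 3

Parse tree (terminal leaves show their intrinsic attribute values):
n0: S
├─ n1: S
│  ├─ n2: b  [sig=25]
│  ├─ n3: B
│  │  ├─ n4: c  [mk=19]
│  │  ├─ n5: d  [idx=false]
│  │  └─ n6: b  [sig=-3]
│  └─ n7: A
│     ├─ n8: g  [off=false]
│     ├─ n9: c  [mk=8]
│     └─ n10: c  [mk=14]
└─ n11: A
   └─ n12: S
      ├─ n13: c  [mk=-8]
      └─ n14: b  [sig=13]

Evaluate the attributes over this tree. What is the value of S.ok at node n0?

"m"

1. n2.sig = 25  [terminal]
2. n3.env = 20  [20]
3. n4.mk = 19  [terminal]
4. n5.idx = false  [terminal]
5. n6.sig = -3  [terminal]
6. n3.pre = 11  [B.env + b.sig - 6]
7. n7.ok = 25  [b.sig]
8. n8.off = false  [terminal]
9. n9.mk = 8  [terminal]
10. n10.mk = 14  [terminal]
11. n7.acc = 18  [c₁.mk + 4]
12. n7.cnt = 5  [A.ok - 20]
13. n1.sig = "mv"  ["mv"]
14. n1.lab = false  [A.cnt > 5]
15. n1.ok = "vy"  ["vy"]
16. n1.wid = 4  [B.pre - 7]
17. n11.ok = 23  [23]
18. n13.mk = -8  [terminal]
19. n14.sig = 13  [terminal]
20. n12.sig = "kn"  ["kn"]
21. n12.lab = false  [c.mk > -8]
22. n12.ok = "yv"  ["yv"]
23. n12.wid = -5  [c.mk + 3]
24. n11.acc = -2  [S.wid + 3]
25. n11.cnt = 3  [A.ok - 20]
26. n0.sig = "mvvy"  [S₁.sig ++ S₁.ok]
27. n0.lab = true  [S₁.wid > 3]
28. n0.ok = "m"  [if S₁.lab then S₁.ok else "m"]
29. n0.wid = 6  [A.cnt + 3]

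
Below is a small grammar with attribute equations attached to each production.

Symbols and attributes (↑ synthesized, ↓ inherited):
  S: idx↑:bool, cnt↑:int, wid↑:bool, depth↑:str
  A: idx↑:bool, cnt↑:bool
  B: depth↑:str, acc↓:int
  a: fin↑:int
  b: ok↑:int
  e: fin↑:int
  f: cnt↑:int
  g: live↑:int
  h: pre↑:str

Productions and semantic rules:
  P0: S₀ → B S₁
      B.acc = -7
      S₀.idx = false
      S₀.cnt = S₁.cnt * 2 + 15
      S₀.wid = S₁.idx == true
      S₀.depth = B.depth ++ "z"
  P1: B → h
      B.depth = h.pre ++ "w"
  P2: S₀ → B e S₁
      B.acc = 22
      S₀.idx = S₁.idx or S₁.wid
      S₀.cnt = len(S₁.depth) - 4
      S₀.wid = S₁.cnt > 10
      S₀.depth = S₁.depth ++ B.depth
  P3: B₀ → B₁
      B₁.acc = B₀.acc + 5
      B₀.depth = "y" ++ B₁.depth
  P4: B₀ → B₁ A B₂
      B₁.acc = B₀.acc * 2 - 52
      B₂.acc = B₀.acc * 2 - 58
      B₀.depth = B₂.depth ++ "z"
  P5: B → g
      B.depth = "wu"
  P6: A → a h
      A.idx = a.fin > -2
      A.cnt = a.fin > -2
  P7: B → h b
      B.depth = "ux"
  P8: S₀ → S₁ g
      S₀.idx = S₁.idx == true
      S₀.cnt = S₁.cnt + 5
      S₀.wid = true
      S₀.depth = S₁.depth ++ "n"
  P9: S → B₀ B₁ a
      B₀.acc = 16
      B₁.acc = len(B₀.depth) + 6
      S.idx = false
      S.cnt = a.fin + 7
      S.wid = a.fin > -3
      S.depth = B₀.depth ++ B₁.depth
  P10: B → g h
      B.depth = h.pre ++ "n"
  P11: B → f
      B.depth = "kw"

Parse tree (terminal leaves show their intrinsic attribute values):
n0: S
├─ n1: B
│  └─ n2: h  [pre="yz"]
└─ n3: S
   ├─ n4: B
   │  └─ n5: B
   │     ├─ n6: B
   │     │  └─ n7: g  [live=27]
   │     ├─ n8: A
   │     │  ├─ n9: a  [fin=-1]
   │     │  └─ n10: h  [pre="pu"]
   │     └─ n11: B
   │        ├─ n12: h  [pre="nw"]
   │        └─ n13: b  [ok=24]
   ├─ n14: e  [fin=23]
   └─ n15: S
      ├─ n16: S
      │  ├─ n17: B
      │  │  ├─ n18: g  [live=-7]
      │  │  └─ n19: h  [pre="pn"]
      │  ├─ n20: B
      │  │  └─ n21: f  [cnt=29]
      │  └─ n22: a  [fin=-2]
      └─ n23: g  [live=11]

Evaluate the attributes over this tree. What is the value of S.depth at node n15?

"pnnkwn"

1. n1.acc = -7  [-7]
2. n2.pre = "yz"  [terminal]
3. n1.depth = "yzw"  [h.pre ++ "w"]
4. n4.acc = 22  [22]
5. n5.acc = 27  [B₀.acc + 5]
6. n6.acc = 2  [B₀.acc * 2 - 52]
7. n7.live = 27  [terminal]
8. n6.depth = "wu"  ["wu"]
9. n9.fin = -1  [terminal]
10. n10.pre = "pu"  [terminal]
11. n8.idx = true  [a.fin > -2]
12. n8.cnt = true  [a.fin > -2]
13. n11.acc = -4  [B₀.acc * 2 - 58]
14. n12.pre = "nw"  [terminal]
15. n13.ok = 24  [terminal]
16. n11.depth = "ux"  ["ux"]
17. n5.depth = "uxz"  [B₂.depth ++ "z"]
18. n4.depth = "yuxz"  ["y" ++ B₁.depth]
19. n14.fin = 23  [terminal]
20. n17.acc = 16  [16]
21. n18.live = -7  [terminal]
22. n19.pre = "pn"  [terminal]
23. n17.depth = "pnn"  [h.pre ++ "n"]
24. n20.acc = 9  [len(B₀.depth) + 6]
25. n21.cnt = 29  [terminal]
26. n20.depth = "kw"  ["kw"]
27. n22.fin = -2  [terminal]
28. n16.idx = false  [false]
29. n16.cnt = 5  [a.fin + 7]
30. n16.wid = true  [a.fin > -3]
31. n16.depth = "pnnkw"  [B₀.depth ++ B₁.depth]
32. n23.live = 11  [terminal]
33. n15.idx = false  [S₁.idx == true]
34. n15.cnt = 10  [S₁.cnt + 5]
35. n15.wid = true  [true]
36. n15.depth = "pnnkwn"  [S₁.depth ++ "n"]
37. n3.idx = true  [S₁.idx or S₁.wid]
38. n3.cnt = 2  [len(S₁.depth) - 4]
39. n3.wid = false  [S₁.cnt > 10]
40. n3.depth = "pnnkwnyuxz"  [S₁.depth ++ B.depth]
41. n0.idx = false  [false]
42. n0.cnt = 19  [S₁.cnt * 2 + 15]
43. n0.wid = true  [S₁.idx == true]
44. n0.depth = "yzwz"  [B.depth ++ "z"]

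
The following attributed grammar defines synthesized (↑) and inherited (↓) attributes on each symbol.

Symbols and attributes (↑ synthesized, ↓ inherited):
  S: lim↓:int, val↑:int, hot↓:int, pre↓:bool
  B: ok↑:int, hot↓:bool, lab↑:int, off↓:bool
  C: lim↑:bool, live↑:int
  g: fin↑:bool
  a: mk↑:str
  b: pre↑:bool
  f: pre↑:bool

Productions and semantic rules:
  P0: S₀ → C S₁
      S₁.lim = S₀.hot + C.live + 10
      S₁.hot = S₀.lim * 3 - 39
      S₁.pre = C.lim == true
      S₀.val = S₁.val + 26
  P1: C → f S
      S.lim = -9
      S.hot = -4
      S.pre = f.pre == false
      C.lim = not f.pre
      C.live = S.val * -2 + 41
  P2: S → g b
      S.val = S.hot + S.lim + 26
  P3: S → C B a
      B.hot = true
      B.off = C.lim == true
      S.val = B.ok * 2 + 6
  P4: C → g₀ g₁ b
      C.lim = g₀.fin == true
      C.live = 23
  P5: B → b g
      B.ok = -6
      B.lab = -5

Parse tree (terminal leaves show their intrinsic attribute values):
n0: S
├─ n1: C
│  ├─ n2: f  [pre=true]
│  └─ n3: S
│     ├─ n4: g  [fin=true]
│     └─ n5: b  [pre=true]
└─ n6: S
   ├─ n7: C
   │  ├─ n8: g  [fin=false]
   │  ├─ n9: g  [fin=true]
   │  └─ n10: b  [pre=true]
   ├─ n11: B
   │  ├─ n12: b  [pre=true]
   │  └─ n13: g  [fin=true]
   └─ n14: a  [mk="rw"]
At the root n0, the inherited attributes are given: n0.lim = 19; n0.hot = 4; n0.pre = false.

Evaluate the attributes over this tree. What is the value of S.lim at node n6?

29

1. n0.lim = 19  [given at root]
2. n0.hot = 4  [given at root]
3. n0.pre = false  [given at root]
4. n2.pre = true  [terminal]
5. n3.lim = -9  [-9]
6. n3.hot = -4  [-4]
7. n3.pre = false  [f.pre == false]
8. n4.fin = true  [terminal]
9. n5.pre = true  [terminal]
10. n3.val = 13  [S.hot + S.lim + 26]
11. n1.lim = false  [not f.pre]
12. n1.live = 15  [S.val * -2 + 41]
13. n6.lim = 29  [S₀.hot + C.live + 10]
14. n6.hot = 18  [S₀.lim * 3 - 39]
15. n6.pre = false  [C.lim == true]
16. n8.fin = false  [terminal]
17. n9.fin = true  [terminal]
18. n10.pre = true  [terminal]
19. n7.lim = false  [g₀.fin == true]
20. n7.live = 23  [23]
21. n11.hot = true  [true]
22. n11.off = false  [C.lim == true]
23. n12.pre = true  [terminal]
24. n13.fin = true  [terminal]
25. n11.ok = -6  [-6]
26. n11.lab = -5  [-5]
27. n14.mk = "rw"  [terminal]
28. n6.val = -6  [B.ok * 2 + 6]
29. n0.val = 20  [S₁.val + 26]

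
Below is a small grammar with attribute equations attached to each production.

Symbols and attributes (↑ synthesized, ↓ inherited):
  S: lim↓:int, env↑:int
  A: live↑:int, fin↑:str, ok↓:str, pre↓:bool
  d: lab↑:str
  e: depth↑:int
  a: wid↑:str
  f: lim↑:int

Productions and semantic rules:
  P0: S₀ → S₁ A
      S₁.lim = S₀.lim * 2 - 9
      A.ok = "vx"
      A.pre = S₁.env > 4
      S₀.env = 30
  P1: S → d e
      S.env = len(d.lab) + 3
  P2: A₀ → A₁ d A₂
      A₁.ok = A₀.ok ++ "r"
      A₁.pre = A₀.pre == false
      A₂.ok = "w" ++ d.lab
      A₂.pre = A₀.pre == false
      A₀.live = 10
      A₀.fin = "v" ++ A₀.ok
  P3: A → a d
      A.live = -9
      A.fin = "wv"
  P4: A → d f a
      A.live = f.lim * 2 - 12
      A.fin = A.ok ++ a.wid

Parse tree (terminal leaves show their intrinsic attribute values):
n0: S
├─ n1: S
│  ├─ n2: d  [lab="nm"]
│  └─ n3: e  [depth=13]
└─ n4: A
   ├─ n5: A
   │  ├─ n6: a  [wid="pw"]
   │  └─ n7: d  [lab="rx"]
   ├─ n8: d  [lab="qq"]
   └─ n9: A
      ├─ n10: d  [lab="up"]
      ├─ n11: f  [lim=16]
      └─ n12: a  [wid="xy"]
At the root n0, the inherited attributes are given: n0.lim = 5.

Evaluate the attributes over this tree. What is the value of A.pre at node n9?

false

1. n0.lim = 5  [given at root]
2. n1.lim = 1  [S₀.lim * 2 - 9]
3. n2.lab = "nm"  [terminal]
4. n3.depth = 13  [terminal]
5. n1.env = 5  [len(d.lab) + 3]
6. n4.ok = "vx"  ["vx"]
7. n4.pre = true  [S₁.env > 4]
8. n5.ok = "vxr"  [A₀.ok ++ "r"]
9. n5.pre = false  [A₀.pre == false]
10. n6.wid = "pw"  [terminal]
11. n7.lab = "rx"  [terminal]
12. n5.live = -9  [-9]
13. n5.fin = "wv"  ["wv"]
14. n8.lab = "qq"  [terminal]
15. n9.ok = "wqq"  ["w" ++ d.lab]
16. n9.pre = false  [A₀.pre == false]
17. n10.lab = "up"  [terminal]
18. n11.lim = 16  [terminal]
19. n12.wid = "xy"  [terminal]
20. n9.live = 20  [f.lim * 2 - 12]
21. n9.fin = "wqqxy"  [A.ok ++ a.wid]
22. n4.live = 10  [10]
23. n4.fin = "vvx"  ["v" ++ A₀.ok]
24. n0.env = 30  [30]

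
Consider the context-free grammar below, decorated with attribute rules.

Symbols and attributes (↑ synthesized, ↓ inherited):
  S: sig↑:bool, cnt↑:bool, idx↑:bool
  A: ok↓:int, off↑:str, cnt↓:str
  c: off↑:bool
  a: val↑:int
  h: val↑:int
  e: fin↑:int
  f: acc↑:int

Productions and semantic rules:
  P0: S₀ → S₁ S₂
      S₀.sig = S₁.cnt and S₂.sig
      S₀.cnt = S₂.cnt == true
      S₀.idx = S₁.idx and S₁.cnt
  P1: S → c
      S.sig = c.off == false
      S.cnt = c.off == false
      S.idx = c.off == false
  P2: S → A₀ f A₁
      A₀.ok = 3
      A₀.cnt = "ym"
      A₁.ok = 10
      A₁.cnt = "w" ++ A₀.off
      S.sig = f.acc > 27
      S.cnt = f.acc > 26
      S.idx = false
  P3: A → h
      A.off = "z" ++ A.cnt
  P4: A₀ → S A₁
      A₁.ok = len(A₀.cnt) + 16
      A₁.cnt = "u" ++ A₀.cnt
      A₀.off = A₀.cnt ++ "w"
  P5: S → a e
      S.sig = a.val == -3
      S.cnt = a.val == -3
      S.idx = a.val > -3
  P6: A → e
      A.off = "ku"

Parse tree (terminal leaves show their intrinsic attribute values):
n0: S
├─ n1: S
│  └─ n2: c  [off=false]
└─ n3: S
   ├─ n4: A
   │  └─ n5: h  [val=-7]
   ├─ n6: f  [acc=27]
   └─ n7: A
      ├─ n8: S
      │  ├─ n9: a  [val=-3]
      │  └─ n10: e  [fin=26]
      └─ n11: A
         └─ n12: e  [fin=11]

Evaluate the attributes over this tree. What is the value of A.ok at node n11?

20

1. n2.off = false  [terminal]
2. n1.sig = true  [c.off == false]
3. n1.cnt = true  [c.off == false]
4. n1.idx = true  [c.off == false]
5. n4.ok = 3  [3]
6. n4.cnt = "ym"  ["ym"]
7. n5.val = -7  [terminal]
8. n4.off = "zym"  ["z" ++ A.cnt]
9. n6.acc = 27  [terminal]
10. n7.ok = 10  [10]
11. n7.cnt = "wzym"  ["w" ++ A₀.off]
12. n9.val = -3  [terminal]
13. n10.fin = 26  [terminal]
14. n8.sig = true  [a.val == -3]
15. n8.cnt = true  [a.val == -3]
16. n8.idx = false  [a.val > -3]
17. n11.ok = 20  [len(A₀.cnt) + 16]
18. n11.cnt = "uwzym"  ["u" ++ A₀.cnt]
19. n12.fin = 11  [terminal]
20. n11.off = "ku"  ["ku"]
21. n7.off = "wzymw"  [A₀.cnt ++ "w"]
22. n3.sig = false  [f.acc > 27]
23. n3.cnt = true  [f.acc > 26]
24. n3.idx = false  [false]
25. n0.sig = false  [S₁.cnt and S₂.sig]
26. n0.cnt = true  [S₂.cnt == true]
27. n0.idx = true  [S₁.idx and S₁.cnt]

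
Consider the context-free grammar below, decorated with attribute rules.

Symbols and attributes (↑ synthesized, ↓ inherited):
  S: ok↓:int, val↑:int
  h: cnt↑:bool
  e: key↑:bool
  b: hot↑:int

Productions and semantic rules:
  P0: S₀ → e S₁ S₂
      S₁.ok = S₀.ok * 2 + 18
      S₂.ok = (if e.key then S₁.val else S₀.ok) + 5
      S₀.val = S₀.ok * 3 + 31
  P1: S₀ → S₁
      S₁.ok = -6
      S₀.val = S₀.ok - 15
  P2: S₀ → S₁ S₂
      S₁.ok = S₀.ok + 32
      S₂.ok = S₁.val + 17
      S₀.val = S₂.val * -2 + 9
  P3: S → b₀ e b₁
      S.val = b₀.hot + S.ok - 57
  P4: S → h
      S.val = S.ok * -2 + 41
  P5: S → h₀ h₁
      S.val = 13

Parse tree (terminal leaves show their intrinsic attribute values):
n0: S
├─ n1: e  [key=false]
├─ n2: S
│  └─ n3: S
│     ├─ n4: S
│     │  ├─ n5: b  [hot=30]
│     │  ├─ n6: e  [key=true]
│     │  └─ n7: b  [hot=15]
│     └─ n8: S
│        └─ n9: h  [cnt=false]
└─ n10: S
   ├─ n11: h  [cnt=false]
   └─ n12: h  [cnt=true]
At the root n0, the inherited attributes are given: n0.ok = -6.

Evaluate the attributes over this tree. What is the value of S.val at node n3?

-9

1. n0.ok = -6  [given at root]
2. n1.key = false  [terminal]
3. n2.ok = 6  [S₀.ok * 2 + 18]
4. n3.ok = -6  [-6]
5. n4.ok = 26  [S₀.ok + 32]
6. n5.hot = 30  [terminal]
7. n6.key = true  [terminal]
8. n7.hot = 15  [terminal]
9. n4.val = -1  [b₀.hot + S.ok - 57]
10. n8.ok = 16  [S₁.val + 17]
11. n9.cnt = false  [terminal]
12. n8.val = 9  [S.ok * -2 + 41]
13. n3.val = -9  [S₂.val * -2 + 9]
14. n2.val = -9  [S₀.ok - 15]
15. n10.ok = -1  [(if e.key then S₁.val else S₀.ok) + 5]
16. n11.cnt = false  [terminal]
17. n12.cnt = true  [terminal]
18. n10.val = 13  [13]
19. n0.val = 13  [S₀.ok * 3 + 31]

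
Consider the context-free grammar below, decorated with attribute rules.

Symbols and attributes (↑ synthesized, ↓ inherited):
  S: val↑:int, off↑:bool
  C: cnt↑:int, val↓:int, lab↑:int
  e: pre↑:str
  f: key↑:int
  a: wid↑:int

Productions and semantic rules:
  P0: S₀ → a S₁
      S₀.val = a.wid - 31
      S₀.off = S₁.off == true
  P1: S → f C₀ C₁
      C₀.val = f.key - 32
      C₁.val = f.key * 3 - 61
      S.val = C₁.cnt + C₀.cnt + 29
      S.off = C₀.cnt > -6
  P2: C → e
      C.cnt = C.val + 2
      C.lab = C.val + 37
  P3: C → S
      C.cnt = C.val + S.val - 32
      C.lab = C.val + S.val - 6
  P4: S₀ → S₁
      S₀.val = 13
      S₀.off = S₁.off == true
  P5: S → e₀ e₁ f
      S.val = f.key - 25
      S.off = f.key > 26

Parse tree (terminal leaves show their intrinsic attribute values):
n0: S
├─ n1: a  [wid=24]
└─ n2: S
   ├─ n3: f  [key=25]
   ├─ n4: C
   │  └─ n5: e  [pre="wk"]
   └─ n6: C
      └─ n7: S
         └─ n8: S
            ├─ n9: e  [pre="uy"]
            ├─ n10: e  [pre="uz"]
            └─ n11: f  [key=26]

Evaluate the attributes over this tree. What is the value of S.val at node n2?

1. n1.wid = 24  [terminal]
2. n3.key = 25  [terminal]
3. n4.val = -7  [f.key - 32]
4. n5.pre = "wk"  [terminal]
5. n4.cnt = -5  [C.val + 2]
6. n4.lab = 30  [C.val + 37]
7. n6.val = 14  [f.key * 3 - 61]
8. n9.pre = "uy"  [terminal]
9. n10.pre = "uz"  [terminal]
10. n11.key = 26  [terminal]
11. n8.val = 1  [f.key - 25]
12. n8.off = false  [f.key > 26]
13. n7.val = 13  [13]
14. n7.off = false  [S₁.off == true]
15. n6.cnt = -5  [C.val + S.val - 32]
16. n6.lab = 21  [C.val + S.val - 6]
17. n2.val = 19  [C₁.cnt + C₀.cnt + 29]
18. n2.off = true  [C₀.cnt > -6]
19. n0.val = -7  [a.wid - 31]
20. n0.off = true  [S₁.off == true]

19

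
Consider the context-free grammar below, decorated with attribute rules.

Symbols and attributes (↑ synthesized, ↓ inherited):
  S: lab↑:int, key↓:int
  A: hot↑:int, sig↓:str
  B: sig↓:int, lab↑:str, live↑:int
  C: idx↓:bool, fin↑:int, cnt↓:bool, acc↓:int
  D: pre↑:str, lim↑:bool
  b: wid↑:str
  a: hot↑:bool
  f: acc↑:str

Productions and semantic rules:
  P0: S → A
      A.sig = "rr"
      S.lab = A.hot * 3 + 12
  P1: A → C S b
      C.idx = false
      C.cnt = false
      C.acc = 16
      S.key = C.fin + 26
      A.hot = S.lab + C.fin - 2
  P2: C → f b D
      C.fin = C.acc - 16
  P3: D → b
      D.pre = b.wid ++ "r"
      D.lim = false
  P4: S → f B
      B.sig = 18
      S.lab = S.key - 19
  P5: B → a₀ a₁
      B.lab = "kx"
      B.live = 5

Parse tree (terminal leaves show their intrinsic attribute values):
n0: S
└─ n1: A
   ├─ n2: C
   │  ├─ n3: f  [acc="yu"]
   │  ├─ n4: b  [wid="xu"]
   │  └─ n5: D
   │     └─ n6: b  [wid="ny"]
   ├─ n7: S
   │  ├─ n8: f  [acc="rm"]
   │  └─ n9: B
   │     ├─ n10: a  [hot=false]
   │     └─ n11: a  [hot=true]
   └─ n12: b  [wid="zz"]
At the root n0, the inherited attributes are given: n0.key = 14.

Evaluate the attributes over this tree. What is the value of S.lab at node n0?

27

1. n0.key = 14  [given at root]
2. n1.sig = "rr"  ["rr"]
3. n2.idx = false  [false]
4. n2.cnt = false  [false]
5. n2.acc = 16  [16]
6. n3.acc = "yu"  [terminal]
7. n4.wid = "xu"  [terminal]
8. n6.wid = "ny"  [terminal]
9. n5.pre = "nyr"  [b.wid ++ "r"]
10. n5.lim = false  [false]
11. n2.fin = 0  [C.acc - 16]
12. n7.key = 26  [C.fin + 26]
13. n8.acc = "rm"  [terminal]
14. n9.sig = 18  [18]
15. n10.hot = false  [terminal]
16. n11.hot = true  [terminal]
17. n9.lab = "kx"  ["kx"]
18. n9.live = 5  [5]
19. n7.lab = 7  [S.key - 19]
20. n12.wid = "zz"  [terminal]
21. n1.hot = 5  [S.lab + C.fin - 2]
22. n0.lab = 27  [A.hot * 3 + 12]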